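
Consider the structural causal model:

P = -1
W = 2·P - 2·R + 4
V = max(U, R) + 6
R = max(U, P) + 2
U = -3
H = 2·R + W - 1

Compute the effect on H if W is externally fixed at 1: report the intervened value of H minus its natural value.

The intervention breaks the incoming arrows to W: W = 2·P - 2·R + 4 no longer applies, and W = 1.
R = max(U, P) + 2  [with U=-3, P=-1]  = 1
H = 2·R + W - 1  [with R=1, W=1]  = 2
Without intervention: R = max(U, P) + 2  [with U=-3, P=-1]  = 1; W = 2·P - 2·R + 4  [with P=-1, R=1]  = 0; H = 2·R + W - 1  [with R=1, W=0]  = 1.
Change = 2 − 1 = 1.

1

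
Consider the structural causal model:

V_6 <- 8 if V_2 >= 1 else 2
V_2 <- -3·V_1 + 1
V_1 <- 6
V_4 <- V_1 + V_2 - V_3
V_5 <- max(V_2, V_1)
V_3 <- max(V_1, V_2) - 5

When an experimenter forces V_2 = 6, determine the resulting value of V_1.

6

Under do(V_2=6), the mechanism V_2 <- -3·V_1 + 1 is discarded; V_2 is fixed at 6.
V_1 is not downstream of the intervention, so its value is determined by the original equations.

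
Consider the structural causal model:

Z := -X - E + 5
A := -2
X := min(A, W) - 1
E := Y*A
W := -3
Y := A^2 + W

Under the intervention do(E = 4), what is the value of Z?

The intervention breaks the incoming arrows to E: E := Y*A no longer applies, and E = 4.
X = min(A, W) - 1  [with A=-2, W=-3]  = -4
Z = -X - E + 5  [with X=-4, E=4]  = 5

5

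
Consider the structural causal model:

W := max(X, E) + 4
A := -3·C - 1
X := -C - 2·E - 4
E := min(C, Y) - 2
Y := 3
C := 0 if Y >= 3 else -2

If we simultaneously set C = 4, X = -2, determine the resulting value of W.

5

Setting C = 4, X = -2 by intervention discards those variables' equations.
E = min(C, Y) - 2  [with C=4, Y=3]  = 1
W = max(X, E) + 4  [with X=-2, E=1]  = 5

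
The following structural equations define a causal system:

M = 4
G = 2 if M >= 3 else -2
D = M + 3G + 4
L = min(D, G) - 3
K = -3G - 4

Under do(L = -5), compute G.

The intervention breaks the incoming arrows to L: L = min(D, G) - 3 no longer applies, and L = -5.
Since G is not a descendant of the intervened variable, it is unaffected.
G = 2 if M >= 3 else -2  [with M=4]  = 2

2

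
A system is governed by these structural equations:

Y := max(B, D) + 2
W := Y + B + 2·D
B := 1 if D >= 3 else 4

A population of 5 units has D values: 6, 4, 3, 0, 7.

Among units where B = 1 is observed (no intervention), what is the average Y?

7

E[Y|B=1] averages over only the 4 units with B=1 (D = 6, 4, 3, 7): Y = 8, 6, 5, 9, mean 7.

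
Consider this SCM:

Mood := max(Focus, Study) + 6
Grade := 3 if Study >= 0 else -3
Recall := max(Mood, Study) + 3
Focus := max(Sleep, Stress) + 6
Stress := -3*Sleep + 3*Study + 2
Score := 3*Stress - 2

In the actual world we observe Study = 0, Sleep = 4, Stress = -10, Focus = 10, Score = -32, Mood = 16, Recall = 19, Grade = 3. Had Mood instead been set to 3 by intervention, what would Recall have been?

6

Intervening sets Mood = 3 and removes its equation (Mood := max(Focus, Study) + 6).
Recall = max(Mood, Study) + 3  [with Mood=3, Study=0]  = 6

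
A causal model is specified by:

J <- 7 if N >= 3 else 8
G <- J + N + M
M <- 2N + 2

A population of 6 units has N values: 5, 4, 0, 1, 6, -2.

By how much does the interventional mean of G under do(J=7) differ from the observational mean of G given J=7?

do(J=7) breaks J's dependence on N. With J=7 fixed, G across the units is 24, 21, 9, 12, 27, 3, mean 16.
E[G|J=7] averages over only the 3 units with J=7 (N = 5, 4, 6): G = 24, 21, 27, mean 24.
Difference = 16 − 24 = -8.

-8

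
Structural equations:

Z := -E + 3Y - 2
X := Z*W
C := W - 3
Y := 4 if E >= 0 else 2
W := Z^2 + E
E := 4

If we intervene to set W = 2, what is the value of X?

12

Under do(W=2), the mechanism W := Z^2 + E is discarded; W is fixed at 2.
Y = 4 if E >= 0 else 2  [with E=4]  = 4
Z = -E + 3Y - 2  [with E=4, Y=4]  = 6
X = Z*W  [with Z=6, W=2]  = 12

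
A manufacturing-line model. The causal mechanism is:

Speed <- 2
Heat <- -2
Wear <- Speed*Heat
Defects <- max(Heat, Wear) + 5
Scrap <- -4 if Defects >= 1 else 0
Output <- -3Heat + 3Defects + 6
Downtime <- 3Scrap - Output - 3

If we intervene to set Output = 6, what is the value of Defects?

do(Output=6) replaces the equation Output <- -3Heat + 3Defects + 6 with the constant Output = 6.
No directed path runs from Output to Defects, so Defects keeps its natural value.
Wear = Speed*Heat  [with Speed=2, Heat=-2]  = -4
Defects = max(Heat, Wear) + 5  [with Heat=-2, Wear=-4]  = 3

3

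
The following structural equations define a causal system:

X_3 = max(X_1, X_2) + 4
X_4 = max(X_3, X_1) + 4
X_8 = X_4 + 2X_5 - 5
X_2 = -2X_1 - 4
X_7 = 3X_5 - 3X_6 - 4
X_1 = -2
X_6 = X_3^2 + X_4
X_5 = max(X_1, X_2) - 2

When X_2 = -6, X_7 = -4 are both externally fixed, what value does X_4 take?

Under do(X_2 = -6, X_7 = -4), each intervened variable's structural equation is replaced by its fixed value.
X_3 = max(X_1, X_2) + 4  [with X_1=-2, X_2=-6]  = 2
X_4 = max(X_3, X_1) + 4  [with X_3=2, X_1=-2]  = 6

6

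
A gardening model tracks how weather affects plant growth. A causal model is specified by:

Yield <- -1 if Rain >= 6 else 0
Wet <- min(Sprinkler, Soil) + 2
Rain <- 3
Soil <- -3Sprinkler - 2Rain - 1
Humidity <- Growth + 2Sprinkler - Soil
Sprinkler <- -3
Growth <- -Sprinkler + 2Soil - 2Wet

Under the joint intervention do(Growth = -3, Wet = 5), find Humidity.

Setting Growth = -3, Wet = 5 by intervention discards those variables' equations.
Soil = -3Sprinkler - 2Rain - 1  [with Sprinkler=-3, Rain=3]  = 2
Humidity = Growth + 2Sprinkler - Soil  [with Growth=-3, Sprinkler=-3, Soil=2]  = -11

-11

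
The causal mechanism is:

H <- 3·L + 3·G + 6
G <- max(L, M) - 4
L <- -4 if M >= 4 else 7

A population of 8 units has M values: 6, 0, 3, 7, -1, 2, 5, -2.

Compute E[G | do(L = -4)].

-1.5

The intervention sets L=-4 in all 8 units regardless of M. Recomputing G per unit gives 2, -4, -1, 3, -5, -2, 1, -6; average -1.5.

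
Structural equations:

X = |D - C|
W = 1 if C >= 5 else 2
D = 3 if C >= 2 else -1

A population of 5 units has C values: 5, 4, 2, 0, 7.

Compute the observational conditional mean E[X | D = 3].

2

E[X|D=3] averages over only the 4 units with D=3 (C = 5, 4, 2, 7): X = 2, 1, 1, 4, mean 2.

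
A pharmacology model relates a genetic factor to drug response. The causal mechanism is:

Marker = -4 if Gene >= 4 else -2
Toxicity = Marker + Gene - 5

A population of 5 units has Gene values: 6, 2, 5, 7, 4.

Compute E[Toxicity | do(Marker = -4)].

-4.2

do(Marker=-4) breaks Marker's dependence on Gene. With Marker=-4 fixed, Toxicity across the units is -3, -7, -4, -2, -5, mean -4.2.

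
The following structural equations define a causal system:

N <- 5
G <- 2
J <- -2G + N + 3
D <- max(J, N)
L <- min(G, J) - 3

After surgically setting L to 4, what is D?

5

The intervention breaks the incoming arrows to L: L <- min(G, J) - 3 no longer applies, and L = 4.
Since D is not a descendant of the intervened variable, it is unaffected.
J = -2G + N + 3  [with G=2, N=5]  = 4
D = max(J, N)  [with J=4, N=5]  = 5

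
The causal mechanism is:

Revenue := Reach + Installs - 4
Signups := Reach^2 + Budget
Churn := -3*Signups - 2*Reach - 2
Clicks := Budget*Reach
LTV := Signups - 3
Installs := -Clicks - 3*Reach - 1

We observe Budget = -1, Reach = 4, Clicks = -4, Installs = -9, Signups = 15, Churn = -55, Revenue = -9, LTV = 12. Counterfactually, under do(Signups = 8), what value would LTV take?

5

do(Signups=8) replaces the equation Signups := Reach^2 + Budget with the constant Signups = 8.
LTV = Signups - 3  [with Signups=8]  = 5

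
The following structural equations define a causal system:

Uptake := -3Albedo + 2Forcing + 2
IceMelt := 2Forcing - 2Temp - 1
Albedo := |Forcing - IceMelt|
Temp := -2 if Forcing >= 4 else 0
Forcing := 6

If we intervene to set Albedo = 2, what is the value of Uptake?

8

Intervening sets Albedo = 2 and removes its equation (Albedo := |Forcing - IceMelt|).
Uptake = -3Albedo + 2Forcing + 2  [with Albedo=2, Forcing=6]  = 8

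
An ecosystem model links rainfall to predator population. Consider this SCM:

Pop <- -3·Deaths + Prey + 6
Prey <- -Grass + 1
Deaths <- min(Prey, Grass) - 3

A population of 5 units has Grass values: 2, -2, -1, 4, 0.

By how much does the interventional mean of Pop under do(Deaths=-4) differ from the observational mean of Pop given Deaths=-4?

do(Deaths=-4) breaks Deaths's dependence on Grass. With Deaths=-4 fixed, Pop across the units is 17, 21, 20, 15, 19, mean 18.4.
Observing Deaths=-4 restricts to units where Deaths's equation naturally yields -4: Grass ∈ {2, -1}. In that subpopulation Pop = 17, 20, mean 18.5.
Difference = 18.4 − 18.5 = -0.1.

-0.1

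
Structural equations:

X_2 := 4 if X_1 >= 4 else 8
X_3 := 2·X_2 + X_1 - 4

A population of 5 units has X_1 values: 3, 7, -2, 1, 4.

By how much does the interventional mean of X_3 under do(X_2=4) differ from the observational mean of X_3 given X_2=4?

Under do(X_2=4), X_2's equation is replaced by X_2=4 for every unit. Per-unit X_3: 7, 11, 2, 5, 8. Mean = 6.6.
Observing X_2=4 restricts to units where X_2's equation naturally yields 4: X_1 ∈ {7, 4}. In that subpopulation X_3 = 11, 8, mean 9.5.
Difference = 6.6 − 9.5 = -2.9.

-2.9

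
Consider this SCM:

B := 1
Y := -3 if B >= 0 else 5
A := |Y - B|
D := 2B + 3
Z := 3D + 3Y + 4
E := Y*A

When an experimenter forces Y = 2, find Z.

do(Y=2) replaces the equation Y := -3 if B >= 0 else 5 with the constant Y = 2.
D = 2B + 3  [with B=1]  = 5
Z = 3D + 3Y + 4  [with D=5, Y=2]  = 25

25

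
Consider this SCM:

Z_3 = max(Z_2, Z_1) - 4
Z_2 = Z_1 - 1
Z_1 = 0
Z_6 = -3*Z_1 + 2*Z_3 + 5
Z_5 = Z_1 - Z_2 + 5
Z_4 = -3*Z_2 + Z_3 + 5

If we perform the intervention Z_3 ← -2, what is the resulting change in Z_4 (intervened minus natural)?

2

The intervention breaks the incoming arrows to Z_3: Z_3 = max(Z_2, Z_1) - 4 no longer applies, and Z_3 = -2.
Z_2 = Z_1 - 1  [with Z_1=0]  = -1
Z_4 = -3*Z_2 + Z_3 + 5  [with Z_2=-1, Z_3=-2]  = 6
Without intervention: Z_2 = Z_1 - 1  [with Z_1=0]  = -1; Z_3 = max(Z_2, Z_1) - 4  [with Z_2=-1, Z_1=0]  = -4; Z_4 = -3*Z_2 + Z_3 + 5  [with Z_2=-1, Z_3=-4]  = 4.
Change = 6 − 4 = 2.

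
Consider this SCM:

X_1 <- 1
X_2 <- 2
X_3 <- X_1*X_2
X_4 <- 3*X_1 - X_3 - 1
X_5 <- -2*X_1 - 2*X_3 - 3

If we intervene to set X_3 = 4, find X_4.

The intervention breaks the incoming arrows to X_3: X_3 <- X_1*X_2 no longer applies, and X_3 = 4.
X_4 = 3*X_1 - X_3 - 1  [with X_1=1, X_3=4]  = -2

-2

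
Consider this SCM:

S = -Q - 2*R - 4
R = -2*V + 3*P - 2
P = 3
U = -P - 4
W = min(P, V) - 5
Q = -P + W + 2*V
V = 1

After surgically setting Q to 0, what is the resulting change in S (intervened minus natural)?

The intervention breaks the incoming arrows to Q: Q = -P + W + 2*V no longer applies, and Q = 0.
R = -2*V + 3*P - 2  [with V=1, P=3]  = 5
S = -Q - 2*R - 4  [with Q=0, R=5]  = -14
Without intervention: W = min(P, V) - 5  [with P=3, V=1]  = -4; Q = -P + W + 2*V  [with P=3, W=-4, V=1]  = -5; R = -2*V + 3*P - 2  [with V=1, P=3]  = 5; S = -Q - 2*R - 4  [with Q=-5, R=5]  = -9.
Change = -14 − (-9) = -5.

-5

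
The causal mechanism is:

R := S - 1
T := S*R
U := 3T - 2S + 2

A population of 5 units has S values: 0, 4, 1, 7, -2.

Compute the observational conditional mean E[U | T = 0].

Observing T=0 restricts to units where T's equation naturally yields 0: S ∈ {0, 1}. In that subpopulation U = 2, 0, mean 1.

1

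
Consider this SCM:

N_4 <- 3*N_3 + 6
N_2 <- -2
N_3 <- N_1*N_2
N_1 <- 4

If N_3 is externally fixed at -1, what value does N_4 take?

The intervention breaks the incoming arrows to N_3: N_3 <- N_1*N_2 no longer applies, and N_3 = -1.
N_4 = 3*N_3 + 6  [with N_3=-1]  = 3

3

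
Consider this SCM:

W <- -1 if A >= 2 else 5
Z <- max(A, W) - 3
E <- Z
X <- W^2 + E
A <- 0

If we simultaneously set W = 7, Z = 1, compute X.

50

Under do(W = 7, Z = 1), each intervened variable's structural equation is replaced by its fixed value.
E = Z  [with Z=1]  = 1
X = W^2 + E  [with W=7, E=1]  = 50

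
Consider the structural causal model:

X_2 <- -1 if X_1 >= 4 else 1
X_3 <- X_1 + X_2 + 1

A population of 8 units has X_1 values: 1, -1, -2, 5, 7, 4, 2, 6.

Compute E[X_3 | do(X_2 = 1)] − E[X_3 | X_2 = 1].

The intervention sets X_2=1 in all 8 units regardless of X_1. Recomputing X_3 per unit gives 3, 1, 0, 7, 9, 6, 4, 8; average 4.75.
E[X_3|X_2=1] averages over only the 4 units with X_2=1 (X_1 = 1, -1, -2, 2): X_3 = 3, 1, 0, 4, mean 2.
Difference = 4.75 − 2 = 2.75.

2.75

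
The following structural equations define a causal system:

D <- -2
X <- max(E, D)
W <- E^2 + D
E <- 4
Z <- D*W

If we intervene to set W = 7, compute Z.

Intervening sets W = 7 and removes its equation (W <- E^2 + D).
Z = D*W  [with D=-2, W=7]  = -14

-14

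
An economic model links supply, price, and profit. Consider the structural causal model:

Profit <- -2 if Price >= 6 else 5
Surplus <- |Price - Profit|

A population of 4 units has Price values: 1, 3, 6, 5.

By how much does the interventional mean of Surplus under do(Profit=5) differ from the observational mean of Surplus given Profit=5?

The intervention sets Profit=5 in all 4 units regardless of Price. Recomputing Surplus per unit gives 4, 2, 1, 0; average 1.75.
Observing Profit=5 restricts to units where Profit's equation naturally yields 5: Price ∈ {1, 3, 5}. In that subpopulation Surplus = 4, 2, 0, mean 2.
Difference = 1.75 − 2 = -0.25.

-0.25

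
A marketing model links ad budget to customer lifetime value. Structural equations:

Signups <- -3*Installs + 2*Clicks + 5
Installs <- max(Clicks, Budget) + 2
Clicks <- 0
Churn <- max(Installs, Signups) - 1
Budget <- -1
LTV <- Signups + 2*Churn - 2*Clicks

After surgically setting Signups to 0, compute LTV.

2

Under do(Signups=0), the mechanism Signups <- -3*Installs + 2*Clicks + 5 is discarded; Signups is fixed at 0.
Installs = max(Clicks, Budget) + 2  [with Clicks=0, Budget=-1]  = 2
Churn = max(Installs, Signups) - 1  [with Installs=2, Signups=0]  = 1
LTV = Signups + 2*Churn - 2*Clicks  [with Signups=0, Churn=1, Clicks=0]  = 2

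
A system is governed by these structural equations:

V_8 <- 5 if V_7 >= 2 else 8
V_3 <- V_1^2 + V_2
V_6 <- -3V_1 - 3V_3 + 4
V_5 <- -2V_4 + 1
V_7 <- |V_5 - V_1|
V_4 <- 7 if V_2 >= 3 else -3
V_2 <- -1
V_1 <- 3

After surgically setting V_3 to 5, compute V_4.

-3

The intervention breaks the incoming arrows to V_3: V_3 <- V_1^2 + V_2 no longer applies, and V_3 = 5.
V_4 is not downstream of the intervention, so its value is determined by the original equations.
V_4 = 7 if V_2 >= 3 else -3  [with V_2=-1]  = -3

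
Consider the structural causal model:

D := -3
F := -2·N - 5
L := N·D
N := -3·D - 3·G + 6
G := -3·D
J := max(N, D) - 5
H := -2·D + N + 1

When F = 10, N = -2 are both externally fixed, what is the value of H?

5

Setting F = 10, N = -2 by intervention discards those variables' equations.
H = -2·D + N + 1  [with D=-3, N=-2]  = 5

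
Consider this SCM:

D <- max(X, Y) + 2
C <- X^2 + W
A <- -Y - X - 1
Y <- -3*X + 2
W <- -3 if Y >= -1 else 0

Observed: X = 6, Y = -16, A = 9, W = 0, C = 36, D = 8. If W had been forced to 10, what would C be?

Intervening sets W = 10 and removes its equation (W <- -3 if Y >= -1 else 0).
C = X^2 + W  [with X=6, W=10]  = 46

46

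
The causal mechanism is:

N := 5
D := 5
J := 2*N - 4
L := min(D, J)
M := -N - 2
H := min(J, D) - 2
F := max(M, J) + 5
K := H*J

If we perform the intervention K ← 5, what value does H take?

3

The intervention breaks the incoming arrows to K: K := H*J no longer applies, and K = 5.
H is not downstream of the intervention, so its value is determined by the original equations.
J = 2*N - 4  [with N=5]  = 6
H = min(J, D) - 2  [with J=6, D=5]  = 3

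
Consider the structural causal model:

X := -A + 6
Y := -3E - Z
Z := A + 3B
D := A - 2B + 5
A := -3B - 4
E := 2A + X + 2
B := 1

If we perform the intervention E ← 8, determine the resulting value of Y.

-20

Intervening sets E = 8 and removes its equation (E := 2A + X + 2).
A = -3B - 4  [with B=1]  = -7
Z = A + 3B  [with A=-7, B=1]  = -4
Y = -3E - Z  [with E=8, Z=-4]  = -20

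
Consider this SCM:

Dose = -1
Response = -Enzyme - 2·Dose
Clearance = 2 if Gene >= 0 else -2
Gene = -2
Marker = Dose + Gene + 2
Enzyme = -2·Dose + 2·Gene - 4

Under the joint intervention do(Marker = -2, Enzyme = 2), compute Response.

The joint intervention fixes Marker = -2, Enzyme = 2, removing each variable's own equation.
Response = -Enzyme - 2·Dose  [with Enzyme=2, Dose=-1]  = 0

0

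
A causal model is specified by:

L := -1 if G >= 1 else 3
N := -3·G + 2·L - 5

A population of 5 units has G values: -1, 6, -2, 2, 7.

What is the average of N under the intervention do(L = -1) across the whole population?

-14.2

do(L=-1) breaks L's dependence on G. With L=-1 fixed, N across the units is -4, -25, -1, -13, -28, mean -14.2.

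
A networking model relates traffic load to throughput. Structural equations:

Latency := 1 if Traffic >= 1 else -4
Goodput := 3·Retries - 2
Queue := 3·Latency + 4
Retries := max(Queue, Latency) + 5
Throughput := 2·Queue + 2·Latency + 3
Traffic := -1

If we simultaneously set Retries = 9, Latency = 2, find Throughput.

The joint intervention fixes Retries = 9, Latency = 2, removing each variable's own equation.
Queue = 3·Latency + 4  [with Latency=2]  = 10
Throughput = 2·Queue + 2·Latency + 3  [with Queue=10, Latency=2]  = 27

27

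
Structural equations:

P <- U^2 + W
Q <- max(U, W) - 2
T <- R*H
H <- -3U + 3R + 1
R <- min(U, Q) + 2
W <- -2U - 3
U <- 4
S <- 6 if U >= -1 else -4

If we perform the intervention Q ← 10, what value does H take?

7

do(Q=10) replaces the equation Q <- max(U, W) - 2 with the constant Q = 10.
R = min(U, Q) + 2  [with U=4, Q=10]  = 6
H = -3U + 3R + 1  [with U=4, R=6]  = 7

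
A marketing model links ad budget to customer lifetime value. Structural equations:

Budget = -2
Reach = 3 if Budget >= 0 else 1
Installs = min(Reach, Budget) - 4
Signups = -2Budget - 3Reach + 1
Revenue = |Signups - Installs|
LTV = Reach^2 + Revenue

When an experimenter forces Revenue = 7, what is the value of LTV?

8

The intervention breaks the incoming arrows to Revenue: Revenue = |Signups - Installs| no longer applies, and Revenue = 7.
Reach = 3 if Budget >= 0 else 1  [with Budget=-2]  = 1
LTV = Reach^2 + Revenue  [with Reach=1, Revenue=7]  = 8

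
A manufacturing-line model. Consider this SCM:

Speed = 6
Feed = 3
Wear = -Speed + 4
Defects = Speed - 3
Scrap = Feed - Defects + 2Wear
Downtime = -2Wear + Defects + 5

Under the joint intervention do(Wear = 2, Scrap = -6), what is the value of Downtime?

Setting Wear = 2, Scrap = -6 by intervention discards those variables' equations.
Defects = Speed - 3  [with Speed=6]  = 3
Downtime = -2Wear + Defects + 5  [with Wear=2, Defects=3]  = 4

4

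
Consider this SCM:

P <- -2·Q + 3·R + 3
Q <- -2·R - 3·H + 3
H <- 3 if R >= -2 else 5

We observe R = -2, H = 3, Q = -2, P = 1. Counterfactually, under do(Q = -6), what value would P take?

The intervention breaks the incoming arrows to Q: Q <- -2·R - 3·H + 3 no longer applies, and Q = -6.
P = -2·Q + 3·R + 3  [with Q=-6, R=-2]  = 9

9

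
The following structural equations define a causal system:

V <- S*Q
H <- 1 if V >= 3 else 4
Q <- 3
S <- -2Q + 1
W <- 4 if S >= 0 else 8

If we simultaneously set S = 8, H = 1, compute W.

Under do(S = 8, H = 1), each intervened variable's structural equation is replaced by its fixed value.
W = 4 if S >= 0 else 8  [with S=8]  = 4

4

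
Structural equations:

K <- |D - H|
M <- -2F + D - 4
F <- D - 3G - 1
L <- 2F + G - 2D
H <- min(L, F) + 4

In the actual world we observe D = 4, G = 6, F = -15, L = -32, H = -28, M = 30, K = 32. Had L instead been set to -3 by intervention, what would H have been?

-11

Intervening sets L = -3 and removes its equation (L <- 2F + G - 2D).
F = D - 3G - 1  [with D=4, G=6]  = -15
H = min(L, F) + 4  [with L=-3, F=-15]  = -11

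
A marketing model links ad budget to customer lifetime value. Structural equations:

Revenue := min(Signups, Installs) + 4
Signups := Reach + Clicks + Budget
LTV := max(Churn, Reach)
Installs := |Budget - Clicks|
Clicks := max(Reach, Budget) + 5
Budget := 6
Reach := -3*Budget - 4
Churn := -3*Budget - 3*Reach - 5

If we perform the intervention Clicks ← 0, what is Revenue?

The intervention breaks the incoming arrows to Clicks: Clicks := max(Reach, Budget) + 5 no longer applies, and Clicks = 0.
Reach = -3*Budget - 4  [with Budget=6]  = -22
Installs = |Budget - Clicks|  [with Budget=6, Clicks=0]  = 6
Signups = Reach + Clicks + Budget  [with Reach=-22, Clicks=0, Budget=6]  = -16
Revenue = min(Signups, Installs) + 4  [with Signups=-16, Installs=6]  = -12

-12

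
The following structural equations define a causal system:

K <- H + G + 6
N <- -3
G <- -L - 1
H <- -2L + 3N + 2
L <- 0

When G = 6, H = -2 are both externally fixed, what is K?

10

The joint intervention fixes G = 6, H = -2, removing each variable's own equation.
K = H + G + 6  [with H=-2, G=6]  = 10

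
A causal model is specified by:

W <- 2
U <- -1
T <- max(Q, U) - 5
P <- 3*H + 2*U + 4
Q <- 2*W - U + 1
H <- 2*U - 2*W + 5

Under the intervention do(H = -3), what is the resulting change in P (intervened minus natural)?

Intervening sets H = -3 and removes its equation (H <- 2*U - 2*W + 5).
P = 3*H + 2*U + 4  [with H=-3, U=-1]  = -7
Without intervention: H = 2*U - 2*W + 5  [with U=-1, W=2]  = -1; P = 3*H + 2*U + 4  [with H=-1, U=-1]  = -1.
Change = -7 − (-1) = -6.

-6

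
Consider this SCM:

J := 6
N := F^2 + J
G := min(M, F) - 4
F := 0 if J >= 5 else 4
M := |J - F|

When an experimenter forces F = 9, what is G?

Under do(F=9), the mechanism F := 0 if J >= 5 else 4 is discarded; F is fixed at 9.
M = |J - F|  [with J=6, F=9]  = 3
G = min(M, F) - 4  [with M=3, F=9]  = -1

-1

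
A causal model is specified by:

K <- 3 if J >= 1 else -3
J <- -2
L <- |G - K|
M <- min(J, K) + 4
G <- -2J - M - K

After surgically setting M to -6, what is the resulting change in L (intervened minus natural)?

do(M=-6) replaces the equation M <- min(J, K) + 4 with the constant M = -6.
K = 3 if J >= 1 else -3  [with J=-2]  = -3
G = -2J - M - K  [with J=-2, M=-6, K=-3]  = 13
L = |G - K|  [with G=13, K=-3]  = 16
Without intervention: K = 3 if J >= 1 else -3  [with J=-2]  = -3; M = min(J, K) + 4  [with J=-2, K=-3]  = 1; G = -2J - M - K  [with J=-2, M=1, K=-3]  = 6; L = |G - K|  [with G=6, K=-3]  = 9.
Change = 16 − 9 = 7.

7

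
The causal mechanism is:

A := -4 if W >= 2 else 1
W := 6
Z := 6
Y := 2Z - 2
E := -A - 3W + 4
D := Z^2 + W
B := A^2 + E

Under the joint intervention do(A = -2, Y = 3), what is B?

-8

Under do(A = -2, Y = 3), each intervened variable's structural equation is replaced by its fixed value.
E = -A - 3W + 4  [with A=-2, W=6]  = -12
B = A^2 + E  [with A=-2, E=-12]  = -8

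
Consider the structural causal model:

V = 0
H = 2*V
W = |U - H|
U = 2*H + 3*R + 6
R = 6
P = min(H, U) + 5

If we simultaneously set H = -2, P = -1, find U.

20

Setting H = -2, P = -1 by intervention discards those variables' equations.
U = 2*H + 3*R + 6  [with H=-2, R=6]  = 20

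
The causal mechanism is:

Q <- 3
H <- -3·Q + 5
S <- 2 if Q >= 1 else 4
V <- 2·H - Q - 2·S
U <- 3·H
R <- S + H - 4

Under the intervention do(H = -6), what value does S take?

The intervention breaks the incoming arrows to H: H <- -3·Q + 5 no longer applies, and H = -6.
Since S is not a descendant of the intervened variable, it is unaffected.
S = 2 if Q >= 1 else 4  [with Q=3]  = 2

2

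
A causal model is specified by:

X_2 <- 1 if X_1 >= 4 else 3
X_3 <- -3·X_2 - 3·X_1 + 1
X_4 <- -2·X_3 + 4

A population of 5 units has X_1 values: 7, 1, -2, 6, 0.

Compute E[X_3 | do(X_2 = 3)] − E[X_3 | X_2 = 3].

The intervention sets X_2=3 in all 5 units regardless of X_1. Recomputing X_3 per unit gives -29, -11, -2, -26, -8; average -15.2.
Observing X_2=3 restricts to units where X_2's equation naturally yields 3: X_1 ∈ {1, -2, 0}. In that subpopulation X_3 = -11, -2, -8, mean -7.
Difference = -15.2 − (-7) = -8.2.

-8.2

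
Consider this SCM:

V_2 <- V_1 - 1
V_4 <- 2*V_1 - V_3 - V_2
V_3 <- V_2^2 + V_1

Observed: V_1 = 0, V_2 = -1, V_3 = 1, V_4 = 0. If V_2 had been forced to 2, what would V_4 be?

Under do(V_2=2), the mechanism V_2 <- V_1 - 1 is discarded; V_2 is fixed at 2.
V_3 = V_2^2 + V_1  [with V_2=2, V_1=0]  = 4
V_4 = 2*V_1 - V_3 - V_2  [with V_1=0, V_3=4, V_2=2]  = -6

-6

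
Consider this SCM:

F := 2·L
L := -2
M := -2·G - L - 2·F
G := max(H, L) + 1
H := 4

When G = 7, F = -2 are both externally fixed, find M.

The joint intervention fixes G = 7, F = -2, removing each variable's own equation.
M = -2·G - L - 2·F  [with G=7, L=-2, F=-2]  = -8

-8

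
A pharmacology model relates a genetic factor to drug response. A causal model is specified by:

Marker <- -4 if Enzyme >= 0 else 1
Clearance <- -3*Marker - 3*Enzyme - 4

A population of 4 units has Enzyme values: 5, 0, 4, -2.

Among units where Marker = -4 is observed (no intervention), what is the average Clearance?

-1

Observing Marker=-4 restricts to units where Marker's equation naturally yields -4: Enzyme ∈ {5, 0, 4}. In that subpopulation Clearance = -7, 8, -4, mean -1.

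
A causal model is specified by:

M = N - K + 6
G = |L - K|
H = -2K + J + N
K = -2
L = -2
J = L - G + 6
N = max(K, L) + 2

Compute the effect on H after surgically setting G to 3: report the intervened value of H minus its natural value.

The intervention breaks the incoming arrows to G: G = |L - K| no longer applies, and G = 3.
N = max(K, L) + 2  [with K=-2, L=-2]  = 0
J = L - G + 6  [with L=-2, G=3]  = 1
H = -2K + J + N  [with K=-2, J=1, N=0]  = 5
Without intervention: N = max(K, L) + 2  [with K=-2, L=-2]  = 0; G = |L - K|  [with L=-2, K=-2]  = 0; J = L - G + 6  [with L=-2, G=0]  = 4; H = -2K + J + N  [with K=-2, J=4, N=0]  = 8.
Change = 5 − 8 = -3.

-3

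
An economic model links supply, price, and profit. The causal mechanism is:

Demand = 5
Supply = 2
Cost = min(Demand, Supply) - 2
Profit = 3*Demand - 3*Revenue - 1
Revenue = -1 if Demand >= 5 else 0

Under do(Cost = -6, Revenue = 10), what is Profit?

-16

Setting Cost = -6, Revenue = 10 by intervention discards those variables' equations.
Profit = 3*Demand - 3*Revenue - 1  [with Demand=5, Revenue=10]  = -16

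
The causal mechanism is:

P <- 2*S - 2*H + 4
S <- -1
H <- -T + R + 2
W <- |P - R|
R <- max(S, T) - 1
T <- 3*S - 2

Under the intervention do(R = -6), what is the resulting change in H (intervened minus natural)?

-4

The intervention breaks the incoming arrows to R: R <- max(S, T) - 1 no longer applies, and R = -6.
T = 3*S - 2  [with S=-1]  = -5
H = -T + R + 2  [with T=-5, R=-6]  = 1
Without intervention: T = 3*S - 2  [with S=-1]  = -5; R = max(S, T) - 1  [with S=-1, T=-5]  = -2; H = -T + R + 2  [with T=-5, R=-2]  = 5.
Change = 1 − 5 = -4.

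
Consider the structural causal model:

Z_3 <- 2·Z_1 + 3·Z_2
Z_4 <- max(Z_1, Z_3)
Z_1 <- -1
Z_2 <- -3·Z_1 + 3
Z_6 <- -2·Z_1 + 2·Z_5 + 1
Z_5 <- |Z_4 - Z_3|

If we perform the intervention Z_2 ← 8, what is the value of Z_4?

22

Under do(Z_2=8), the mechanism Z_2 <- -3·Z_1 + 3 is discarded; Z_2 is fixed at 8.
Z_3 = 2·Z_1 + 3·Z_2  [with Z_1=-1, Z_2=8]  = 22
Z_4 = max(Z_1, Z_3)  [with Z_1=-1, Z_3=22]  = 22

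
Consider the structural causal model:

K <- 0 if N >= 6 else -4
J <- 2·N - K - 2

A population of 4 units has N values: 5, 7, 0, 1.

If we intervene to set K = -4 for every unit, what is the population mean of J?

8.5

Every unit gets K=-4 under the intervention. J values become 12, 16, 2, 4; E[J|do(K=-4)] = 8.5.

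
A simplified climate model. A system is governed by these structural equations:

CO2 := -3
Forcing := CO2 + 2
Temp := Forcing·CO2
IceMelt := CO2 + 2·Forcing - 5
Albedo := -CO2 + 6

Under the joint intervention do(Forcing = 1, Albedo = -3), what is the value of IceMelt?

-6

The joint intervention fixes Forcing = 1, Albedo = -3, removing each variable's own equation.
IceMelt = CO2 + 2·Forcing - 5  [with CO2=-3, Forcing=1]  = -6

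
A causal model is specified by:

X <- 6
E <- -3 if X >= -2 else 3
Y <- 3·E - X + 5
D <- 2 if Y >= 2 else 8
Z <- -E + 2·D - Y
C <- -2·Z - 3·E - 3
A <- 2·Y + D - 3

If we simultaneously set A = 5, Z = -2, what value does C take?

Setting A = 5, Z = -2 by intervention discards those variables' equations.
E = -3 if X >= -2 else 3  [with X=6]  = -3
C = -2·Z - 3·E - 3  [with Z=-2, E=-3]  = 10

10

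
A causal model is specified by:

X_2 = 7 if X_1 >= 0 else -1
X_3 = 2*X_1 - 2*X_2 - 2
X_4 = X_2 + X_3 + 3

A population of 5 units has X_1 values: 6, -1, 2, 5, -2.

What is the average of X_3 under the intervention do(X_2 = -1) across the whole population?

4

Under do(X_2=-1), X_2's equation is replaced by X_2=-1 for every unit. Per-unit X_3: 12, -2, 4, 10, -4. Mean = 4.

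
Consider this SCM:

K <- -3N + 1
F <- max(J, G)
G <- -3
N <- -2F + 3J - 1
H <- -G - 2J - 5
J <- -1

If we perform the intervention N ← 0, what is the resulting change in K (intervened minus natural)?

Under do(N=0), the mechanism N <- -2F + 3J - 1 is discarded; N is fixed at 0.
K = -3N + 1  [with N=0]  = 1
Without intervention: F = max(J, G)  [with J=-1, G=-3]  = -1; N = -2F + 3J - 1  [with F=-1, J=-1]  = -2; K = -3N + 1  [with N=-2]  = 7.
Change = 1 − 7 = -6.

-6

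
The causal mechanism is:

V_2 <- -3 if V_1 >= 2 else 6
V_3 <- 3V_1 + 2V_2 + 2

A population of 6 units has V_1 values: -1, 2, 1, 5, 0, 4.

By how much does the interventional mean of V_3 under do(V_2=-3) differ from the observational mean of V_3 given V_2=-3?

do(V_2=-3) breaks V_2's dependence on V_1. With V_2=-3 fixed, V_3 across the units is -7, 2, -1, 11, -4, 8, mean 1.5.
Conditioning on V_2=-3 selects the 3 unit(s) with V_1 ∈ {2, 5, 4}. Their V_3 values: 2, 11, 8. Mean = 7.
Difference = 1.5 − 7 = -5.5.

-5.5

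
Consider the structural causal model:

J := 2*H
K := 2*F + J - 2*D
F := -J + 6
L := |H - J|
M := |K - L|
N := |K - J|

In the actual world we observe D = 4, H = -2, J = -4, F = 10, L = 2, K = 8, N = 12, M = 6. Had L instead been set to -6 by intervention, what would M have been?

do(L=-6) replaces the equation L := |H - J| with the constant L = -6.
J = 2*H  [with H=-2]  = -4
F = -J + 6  [with J=-4]  = 10
K = 2*F + J - 2*D  [with F=10, J=-4, D=4]  = 8
M = |K - L|  [with K=8, L=-6]  = 14

14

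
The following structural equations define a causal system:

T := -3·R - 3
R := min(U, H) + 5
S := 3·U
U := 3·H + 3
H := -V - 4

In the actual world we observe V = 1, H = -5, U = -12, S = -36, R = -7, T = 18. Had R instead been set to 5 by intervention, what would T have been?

-18

The intervention breaks the incoming arrows to R: R := min(U, H) + 5 no longer applies, and R = 5.
T = -3·R - 3  [with R=5]  = -18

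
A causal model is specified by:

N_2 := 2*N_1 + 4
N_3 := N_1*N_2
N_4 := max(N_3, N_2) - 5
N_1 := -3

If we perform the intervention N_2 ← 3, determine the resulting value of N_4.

-2

Under do(N_2=3), the mechanism N_2 := 2*N_1 + 4 is discarded; N_2 is fixed at 3.
N_3 = N_1*N_2  [with N_1=-3, N_2=3]  = -9
N_4 = max(N_3, N_2) - 5  [with N_3=-9, N_2=3]  = -2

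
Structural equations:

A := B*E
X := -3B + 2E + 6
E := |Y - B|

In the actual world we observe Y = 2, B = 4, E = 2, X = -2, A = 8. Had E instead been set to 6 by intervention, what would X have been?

The intervention breaks the incoming arrows to E: E := |Y - B| no longer applies, and E = 6.
X = -3B + 2E + 6  [with B=4, E=6]  = 6

6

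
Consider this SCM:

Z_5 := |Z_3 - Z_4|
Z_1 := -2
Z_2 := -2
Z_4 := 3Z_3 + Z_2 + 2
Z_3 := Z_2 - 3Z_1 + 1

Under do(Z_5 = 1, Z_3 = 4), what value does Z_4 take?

Under do(Z_5 = 1, Z_3 = 4), each intervened variable's structural equation is replaced by its fixed value.
Z_4 = 3Z_3 + Z_2 + 2  [with Z_3=4, Z_2=-2]  = 12

12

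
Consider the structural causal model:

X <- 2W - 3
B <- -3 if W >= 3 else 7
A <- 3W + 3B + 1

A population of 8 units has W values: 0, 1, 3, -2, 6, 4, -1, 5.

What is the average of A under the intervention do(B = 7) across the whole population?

The intervention sets B=7 in all 8 units regardless of W. Recomputing A per unit gives 22, 25, 31, 16, 40, 34, 19, 37; average 28.

28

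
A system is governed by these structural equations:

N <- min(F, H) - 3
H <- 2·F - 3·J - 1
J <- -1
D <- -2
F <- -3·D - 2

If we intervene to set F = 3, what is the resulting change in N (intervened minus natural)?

-1

do(F=3) replaces the equation F <- -3·D - 2 with the constant F = 3.
H = 2·F - 3·J - 1  [with F=3, J=-1]  = 8
N = min(F, H) - 3  [with F=3, H=8]  = 0
Without intervention: F = -3·D - 2  [with D=-2]  = 4; H = 2·F - 3·J - 1  [with F=4, J=-1]  = 10; N = min(F, H) - 3  [with F=4, H=10]  = 1.
Change = 0 − 1 = -1.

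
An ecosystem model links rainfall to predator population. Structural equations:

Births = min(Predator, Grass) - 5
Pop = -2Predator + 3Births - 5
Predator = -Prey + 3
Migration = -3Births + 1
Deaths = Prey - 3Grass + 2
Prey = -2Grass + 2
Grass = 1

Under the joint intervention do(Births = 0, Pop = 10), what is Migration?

The joint intervention fixes Births = 0, Pop = 10, removing each variable's own equation.
Migration = -3Births + 1  [with Births=0]  = 1

1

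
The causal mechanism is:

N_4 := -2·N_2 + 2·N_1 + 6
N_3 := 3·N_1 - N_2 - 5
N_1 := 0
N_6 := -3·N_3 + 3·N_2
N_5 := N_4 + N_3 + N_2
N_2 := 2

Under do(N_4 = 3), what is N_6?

27

Under do(N_4=3), the mechanism N_4 := -2·N_2 + 2·N_1 + 6 is discarded; N_4 is fixed at 3.
Since N_6 is not a descendant of the intervened variable, it is unaffected.
N_3 = 3·N_1 - N_2 - 5  [with N_1=0, N_2=2]  = -7
N_6 = -3·N_3 + 3·N_2  [with N_3=-7, N_2=2]  = 27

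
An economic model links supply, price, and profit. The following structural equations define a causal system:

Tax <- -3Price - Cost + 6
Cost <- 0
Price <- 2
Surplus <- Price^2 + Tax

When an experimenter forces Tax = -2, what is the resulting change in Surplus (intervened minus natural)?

-2

The intervention breaks the incoming arrows to Tax: Tax <- -3Price - Cost + 6 no longer applies, and Tax = -2.
Surplus = Price^2 + Tax  [with Price=2, Tax=-2]  = 2
Without intervention: Tax = -3Price - Cost + 6  [with Price=2, Cost=0]  = 0; Surplus = Price^2 + Tax  [with Price=2, Tax=0]  = 4.
Change = 2 − 4 = -2.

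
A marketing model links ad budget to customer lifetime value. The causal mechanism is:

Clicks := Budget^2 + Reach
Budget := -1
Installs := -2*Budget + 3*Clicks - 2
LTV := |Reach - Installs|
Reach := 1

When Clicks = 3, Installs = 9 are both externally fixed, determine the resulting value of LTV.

8

Setting Clicks = 3, Installs = 9 by intervention discards those variables' equations.
LTV = |Reach - Installs|  [with Reach=1, Installs=9]  = 8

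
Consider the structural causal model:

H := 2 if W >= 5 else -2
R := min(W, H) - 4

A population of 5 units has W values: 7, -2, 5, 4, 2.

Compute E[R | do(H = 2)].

-2.8

do(H=2) breaks H's dependence on W. With H=2 fixed, R across the units is -2, -6, -2, -2, -2, mean -2.8.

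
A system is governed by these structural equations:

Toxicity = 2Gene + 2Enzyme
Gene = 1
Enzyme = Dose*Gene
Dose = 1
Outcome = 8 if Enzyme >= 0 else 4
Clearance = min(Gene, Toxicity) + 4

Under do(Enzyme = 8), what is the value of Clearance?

do(Enzyme=8) replaces the equation Enzyme = Dose*Gene with the constant Enzyme = 8.
Toxicity = 2Gene + 2Enzyme  [with Gene=1, Enzyme=8]  = 18
Clearance = min(Gene, Toxicity) + 4  [with Gene=1, Toxicity=18]  = 5

5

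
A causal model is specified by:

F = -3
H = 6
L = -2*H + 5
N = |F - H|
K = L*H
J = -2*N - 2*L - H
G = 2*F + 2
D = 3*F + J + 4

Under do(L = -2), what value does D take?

-25

The intervention breaks the incoming arrows to L: L = -2*H + 5 no longer applies, and L = -2.
N = |F - H|  [with F=-3, H=6]  = 9
J = -2*N - 2*L - H  [with N=9, L=-2, H=6]  = -20
D = 3*F + J + 4  [with F=-3, J=-20]  = -25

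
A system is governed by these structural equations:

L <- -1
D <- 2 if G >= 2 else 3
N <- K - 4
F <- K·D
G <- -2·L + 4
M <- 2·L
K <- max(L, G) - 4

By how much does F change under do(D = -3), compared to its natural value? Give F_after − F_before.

Under do(D=-3), the mechanism D <- 2 if G >= 2 else 3 is discarded; D is fixed at -3.
G = -2·L + 4  [with L=-1]  = 6
K = max(L, G) - 4  [with L=-1, G=6]  = 2
F = K·D  [with K=2, D=-3]  = -6
Without intervention: G = -2·L + 4  [with L=-1]  = 6; K = max(L, G) - 4  [with L=-1, G=6]  = 2; D = 2 if G >= 2 else 3  [with G=6]  = 2; F = K·D  [with K=2, D=2]  = 4.
Change = -6 − 4 = -10.

-10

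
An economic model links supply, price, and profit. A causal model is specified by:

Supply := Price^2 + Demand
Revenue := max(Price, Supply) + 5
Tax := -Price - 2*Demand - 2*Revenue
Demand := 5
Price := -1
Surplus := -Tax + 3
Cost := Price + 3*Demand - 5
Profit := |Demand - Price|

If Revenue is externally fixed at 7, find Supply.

6

do(Revenue=7) replaces the equation Revenue := max(Price, Supply) + 5 with the constant Revenue = 7.
Supply is not downstream of the intervention, so its value is determined by the original equations.
Supply = Price^2 + Demand  [with Price=-1, Demand=5]  = 6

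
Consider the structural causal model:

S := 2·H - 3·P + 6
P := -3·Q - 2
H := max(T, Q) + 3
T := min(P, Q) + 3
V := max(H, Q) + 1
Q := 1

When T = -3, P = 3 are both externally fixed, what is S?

5

Setting T = -3, P = 3 by intervention discards those variables' equations.
H = max(T, Q) + 3  [with T=-3, Q=1]  = 4
S = 2·H - 3·P + 6  [with H=4, P=3]  = 5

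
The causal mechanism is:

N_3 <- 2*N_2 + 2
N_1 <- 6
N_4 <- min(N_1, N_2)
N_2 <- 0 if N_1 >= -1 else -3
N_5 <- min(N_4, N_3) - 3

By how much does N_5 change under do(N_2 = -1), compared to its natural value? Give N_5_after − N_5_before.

do(N_2=-1) replaces the equation N_2 <- 0 if N_1 >= -1 else -3 with the constant N_2 = -1.
N_3 = 2*N_2 + 2  [with N_2=-1]  = 0
N_4 = min(N_1, N_2)  [with N_1=6, N_2=-1]  = -1
N_5 = min(N_4, N_3) - 3  [with N_4=-1, N_3=0]  = -4
Without intervention: N_2 = 0 if N_1 >= -1 else -3  [with N_1=6]  = 0; N_3 = 2*N_2 + 2  [with N_2=0]  = 2; N_4 = min(N_1, N_2)  [with N_1=6, N_2=0]  = 0; N_5 = min(N_4, N_3) - 3  [with N_4=0, N_3=2]  = -3.
Change = -4 − (-3) = -1.

-1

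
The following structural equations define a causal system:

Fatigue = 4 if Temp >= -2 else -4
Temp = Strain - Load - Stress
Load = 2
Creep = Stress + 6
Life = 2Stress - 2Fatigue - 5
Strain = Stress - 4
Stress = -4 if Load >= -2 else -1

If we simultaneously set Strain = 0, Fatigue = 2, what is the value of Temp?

Setting Strain = 0, Fatigue = 2 by intervention discards those variables' equations.
Stress = -4 if Load >= -2 else -1  [with Load=2]  = -4
Temp = Strain - Load - Stress  [with Strain=0, Load=2, Stress=-4]  = 2

2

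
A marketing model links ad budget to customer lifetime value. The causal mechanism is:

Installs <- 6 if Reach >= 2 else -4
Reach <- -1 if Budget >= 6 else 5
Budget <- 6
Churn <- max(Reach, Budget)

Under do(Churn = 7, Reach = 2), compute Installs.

Setting Churn = 7, Reach = 2 by intervention discards those variables' equations.
Installs = 6 if Reach >= 2 else -4  [with Reach=2]  = 6

6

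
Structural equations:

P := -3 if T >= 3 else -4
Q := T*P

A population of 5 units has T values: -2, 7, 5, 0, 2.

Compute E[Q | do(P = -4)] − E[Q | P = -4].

-9.6

The intervention sets P=-4 in all 5 units regardless of T. Recomputing Q per unit gives 8, -28, -20, 0, -8; average -9.6.
E[Q|P=-4] averages over only the 3 units with P=-4 (T = -2, 0, 2): Q = 8, 0, -8, mean 0.
Difference = -9.6 − 0 = -9.6.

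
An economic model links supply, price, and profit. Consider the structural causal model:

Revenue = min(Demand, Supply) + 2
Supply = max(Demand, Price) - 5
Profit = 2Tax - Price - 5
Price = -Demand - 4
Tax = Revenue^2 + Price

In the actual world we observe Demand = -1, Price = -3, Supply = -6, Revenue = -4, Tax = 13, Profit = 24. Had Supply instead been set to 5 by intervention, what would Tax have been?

-2

do(Supply=5) replaces the equation Supply = max(Demand, Price) - 5 with the constant Supply = 5.
Price = -Demand - 4  [with Demand=-1]  = -3
Revenue = min(Demand, Supply) + 2  [with Demand=-1, Supply=5]  = 1
Tax = Revenue^2 + Price  [with Revenue=1, Price=-3]  = -2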